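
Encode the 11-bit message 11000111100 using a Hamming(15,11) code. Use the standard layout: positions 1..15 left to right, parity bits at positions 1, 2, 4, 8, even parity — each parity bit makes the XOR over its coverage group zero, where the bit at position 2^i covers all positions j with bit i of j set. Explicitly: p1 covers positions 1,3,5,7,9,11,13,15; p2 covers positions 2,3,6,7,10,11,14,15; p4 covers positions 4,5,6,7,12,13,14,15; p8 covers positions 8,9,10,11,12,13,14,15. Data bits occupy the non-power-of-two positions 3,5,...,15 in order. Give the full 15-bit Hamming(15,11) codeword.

011110000111100

Place data bits at non-power-of-two positions: b3=1, b5=1, b6=0, b7=0, b9=0, b10=1, b11=1, b12=1, b13=1, b14=0, b15=0.
p1 = XOR of data positions {3,5,7,9,11,13,15} = 1⊕1⊕0⊕0⊕1⊕1⊕0 = 0
p2 = XOR of data positions {3,6,7,10,11,14,15} = 1⊕0⊕0⊕1⊕1⊕0⊕0 = 1
p4 = XOR of data positions {5,6,7,12,13,14,15} = 1⊕0⊕0⊕1⊕1⊕0⊕0 = 1
p8 = XOR of data positions {9,10,11,12,13,14,15} = 0⊕1⊕1⊕1⊕1⊕0⊕0 = 0
Codeword b1..b15 = 011110000111100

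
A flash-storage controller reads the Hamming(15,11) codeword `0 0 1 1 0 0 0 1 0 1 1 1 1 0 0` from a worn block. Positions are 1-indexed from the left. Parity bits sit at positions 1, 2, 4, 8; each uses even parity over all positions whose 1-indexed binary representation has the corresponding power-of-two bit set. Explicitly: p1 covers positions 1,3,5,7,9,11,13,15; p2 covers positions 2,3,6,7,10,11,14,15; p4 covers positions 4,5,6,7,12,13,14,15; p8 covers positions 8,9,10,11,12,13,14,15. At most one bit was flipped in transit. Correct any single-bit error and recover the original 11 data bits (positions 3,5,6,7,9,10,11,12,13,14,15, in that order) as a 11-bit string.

s1: b1⊕b3⊕b5⊕b7⊕b9⊕b11⊕b13⊕b15 = 0⊕1⊕0⊕0⊕0⊕1⊕1⊕0 = 1
s2: b2⊕b3⊕b6⊕b7⊕b10⊕b11⊕b14⊕b15 = 0⊕1⊕0⊕0⊕1⊕1⊕0⊕0 = 1
s4: b4⊕b5⊕b6⊕b7⊕b12⊕b13⊕b14⊕b15 = 1⊕0⊕0⊕0⊕1⊕1⊕0⊕0 = 1
s8: b8⊕b9⊕b10⊕b11⊕b12⊕b13⊕b14⊕b15 = 1⊕0⊕1⊕1⊕1⊕1⊕0⊕0 = 1
Syndrome (s8...s1) = 1111 → position 15.
Flip bit 15: corrected codeword = 001100010111101
Data bits at positions 3,5,6,7,9,10,11,12,13,14,15: 10000111101

10000111101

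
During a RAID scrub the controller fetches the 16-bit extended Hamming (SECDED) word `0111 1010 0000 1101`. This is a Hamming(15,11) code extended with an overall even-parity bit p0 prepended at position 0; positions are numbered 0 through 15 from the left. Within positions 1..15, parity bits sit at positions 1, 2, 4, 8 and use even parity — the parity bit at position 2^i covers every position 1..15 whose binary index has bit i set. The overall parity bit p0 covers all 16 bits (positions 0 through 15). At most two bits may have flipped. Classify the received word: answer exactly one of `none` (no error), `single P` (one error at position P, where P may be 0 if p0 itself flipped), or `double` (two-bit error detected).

s1: b1⊕b3⊕b5⊕b7⊕b9⊕b11⊕b13⊕b15 = 1⊕1⊕0⊕0⊕0⊕0⊕1⊕1 = 0
s2: b2⊕b3⊕b6⊕b7⊕b10⊕b11⊕b14⊕b15 = 1⊕1⊕1⊕0⊕0⊕0⊕0⊕1 = 0
s4: b4⊕b5⊕b6⊕b7⊕b12⊕b13⊕b14⊕b15 = 1⊕0⊕1⊕0⊕1⊕1⊕0⊕1 = 1
s8: b8⊕b9⊕b10⊕b11⊕b12⊕b13⊕b14⊕b15 = 0⊕0⊕0⊕0⊕1⊕1⊕0⊕1 = 1
Syndrome (s8...s1) = 1100 → position 12.
Overall parity (XOR of all 16 bits, including p0): 0⊕1⊕1⊕1⊕1⊕0⊕1⊕0⊕0⊕0⊕0⊕0⊕1⊕1⊕0⊕1 = 0
Overall=0, syndrome position=12 → double-bit error detected (uncorrectable).

double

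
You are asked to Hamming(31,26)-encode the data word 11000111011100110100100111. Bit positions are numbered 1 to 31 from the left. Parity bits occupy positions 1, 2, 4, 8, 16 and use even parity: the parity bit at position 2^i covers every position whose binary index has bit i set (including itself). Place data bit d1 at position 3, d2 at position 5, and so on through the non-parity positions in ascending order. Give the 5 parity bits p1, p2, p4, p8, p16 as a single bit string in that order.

Place data bits at non-power-of-two positions: b3=1, b5=1, b6=0, b7=0, b9=0, b10=1, b11=1, b12=1, b13=0, b14=1, b15=1, b17=1, b18=0, b19=0, b20=1, b21=1, b22=0, b23=1, b24=0, b25=0, b26=1, b27=0, b28=0, b29=1, b30=1, b31=1.
p1 = XOR of data positions {3,5,7,9,11,13,15,17,19,21,23,25,27,29,31} = 1⊕1⊕0⊕0⊕1⊕0⊕1⊕1⊕0⊕1⊕1⊕0⊕0⊕1⊕1 = 1
p2 = XOR of data positions {3,6,7,10,11,14,15,18,19,22,23,26,27,30,31} = 1⊕0⊕0⊕1⊕1⊕1⊕1⊕0⊕0⊕0⊕1⊕1⊕0⊕1⊕1 = 1
p4 = XOR of data positions {5,6,7,12,13,14,15,20,21,22,23,28,29,30,31} = 1⊕0⊕0⊕1⊕0⊕1⊕1⊕1⊕1⊕0⊕1⊕0⊕1⊕1⊕1 = 0
p8 = XOR of data positions {9,10,11,12,13,14,15,24,25,26,27,28,29,30,31} = 0⊕1⊕1⊕1⊕0⊕1⊕1⊕0⊕0⊕1⊕0⊕0⊕1⊕1⊕1 = 1
p16 = XOR of data positions {17,18,19,20,21,22,23,24,25,26,27,28,29,30,31} = 1⊕0⊕0⊕1⊕1⊕0⊕1⊕0⊕0⊕1⊕0⊕0⊕1⊕1⊕1 = 0
Parity bits p1,p2,p4,p8,p16 = 11010

11010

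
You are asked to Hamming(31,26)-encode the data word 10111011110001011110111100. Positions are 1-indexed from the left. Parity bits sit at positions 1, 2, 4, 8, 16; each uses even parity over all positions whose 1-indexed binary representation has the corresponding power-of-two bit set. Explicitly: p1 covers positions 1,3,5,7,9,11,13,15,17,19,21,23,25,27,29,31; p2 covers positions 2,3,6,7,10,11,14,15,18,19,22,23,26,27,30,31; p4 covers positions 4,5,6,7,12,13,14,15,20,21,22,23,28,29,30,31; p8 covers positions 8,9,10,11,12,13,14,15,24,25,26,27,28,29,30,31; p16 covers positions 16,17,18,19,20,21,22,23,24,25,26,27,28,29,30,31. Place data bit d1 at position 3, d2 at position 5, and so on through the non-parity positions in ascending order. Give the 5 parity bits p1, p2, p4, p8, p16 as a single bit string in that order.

Place data bits at non-power-of-two positions: b3=1, b5=0, b6=1, b7=1, b9=1, b10=0, b11=1, b12=1, b13=1, b14=1, b15=0, b17=0, b18=0, b19=1, b20=0, b21=1, b22=1, b23=1, b24=1, b25=0, b26=1, b27=1, b28=1, b29=1, b30=0, b31=0.
p1 = XOR of data positions {3,5,7,9,11,13,15,17,19,21,23,25,27,29,31} = 1⊕0⊕1⊕1⊕1⊕1⊕0⊕0⊕1⊕1⊕1⊕0⊕1⊕1⊕0 = 0
p2 = XOR of data positions {3,6,7,10,11,14,15,18,19,22,23,26,27,30,31} = 1⊕1⊕1⊕0⊕1⊕1⊕0⊕0⊕1⊕1⊕1⊕1⊕1⊕0⊕0 = 0
p4 = XOR of data positions {5,6,7,12,13,14,15,20,21,22,23,28,29,30,31} = 0⊕1⊕1⊕1⊕1⊕1⊕0⊕0⊕1⊕1⊕1⊕1⊕1⊕0⊕0 = 0
p8 = XOR of data positions {9,10,11,12,13,14,15,24,25,26,27,28,29,30,31} = 1⊕0⊕1⊕1⊕1⊕1⊕0⊕1⊕0⊕1⊕1⊕1⊕1⊕0⊕0 = 0
p16 = XOR of data positions {17,18,19,20,21,22,23,24,25,26,27,28,29,30,31} = 0⊕0⊕1⊕0⊕1⊕1⊕1⊕1⊕0⊕1⊕1⊕1⊕1⊕0⊕0 = 1
Parity bits p1,p2,p4,p8,p16 = 00001

00001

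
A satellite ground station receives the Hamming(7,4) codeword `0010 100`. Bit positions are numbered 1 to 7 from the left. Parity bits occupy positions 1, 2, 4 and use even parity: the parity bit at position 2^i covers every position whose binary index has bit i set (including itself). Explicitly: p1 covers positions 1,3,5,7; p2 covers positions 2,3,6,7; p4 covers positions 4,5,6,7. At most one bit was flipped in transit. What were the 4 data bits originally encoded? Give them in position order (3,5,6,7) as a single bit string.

1110

s1: b1⊕b3⊕b5⊕b7 = 0⊕1⊕1⊕0 = 0
s2: b2⊕b3⊕b6⊕b7 = 0⊕1⊕0⊕0 = 1
s4: b4⊕b5⊕b6⊕b7 = 0⊕1⊕0⊕0 = 1
Syndrome (s4...s1) = 110 → position 6.
Flip bit 6: corrected codeword = 0010110
Data bits at positions 3,5,6,7: 1110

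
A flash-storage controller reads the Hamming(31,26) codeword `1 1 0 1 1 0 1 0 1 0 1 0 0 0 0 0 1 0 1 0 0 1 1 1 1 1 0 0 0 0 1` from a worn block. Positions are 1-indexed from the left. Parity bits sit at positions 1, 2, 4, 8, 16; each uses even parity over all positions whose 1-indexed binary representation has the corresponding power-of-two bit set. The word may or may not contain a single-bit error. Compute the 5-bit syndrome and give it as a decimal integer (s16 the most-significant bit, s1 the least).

s1: b1⊕b3⊕b5⊕b7⊕b9⊕b11⊕b13⊕b15⊕b17⊕b19⊕b21⊕b23⊕b25⊕b27⊕b29⊕b31 = 1⊕0⊕1⊕1⊕1⊕1⊕0⊕0⊕1⊕1⊕0⊕1⊕1⊕0⊕0⊕1 = 0
s2: b2⊕b3⊕b6⊕b7⊕b10⊕b11⊕b14⊕b15⊕b18⊕b19⊕b22⊕b23⊕b26⊕b27⊕b30⊕b31 = 1⊕0⊕0⊕1⊕0⊕1⊕0⊕0⊕0⊕1⊕1⊕1⊕1⊕0⊕0⊕1 = 0
s4: b4⊕b5⊕b6⊕b7⊕b12⊕b13⊕b14⊕b15⊕b20⊕b21⊕b22⊕b23⊕b28⊕b29⊕b30⊕b31 = 1⊕1⊕0⊕1⊕0⊕0⊕0⊕0⊕0⊕0⊕1⊕1⊕0⊕0⊕0⊕1 = 0
s8: b8⊕b9⊕b10⊕b11⊕b12⊕b13⊕b14⊕b15⊕b24⊕b25⊕b26⊕b27⊕b28⊕b29⊕b30⊕b31 = 0⊕1⊕0⊕1⊕0⊕0⊕0⊕0⊕1⊕1⊕1⊕0⊕0⊕0⊕0⊕1 = 0
s16: b16⊕b17⊕b18⊕b19⊕b20⊕b21⊕b22⊕b23⊕b24⊕b25⊕b26⊕b27⊕b28⊕b29⊕b30⊕b31 = 0⊕1⊕0⊕1⊕0⊕0⊕1⊕1⊕1⊕1⊕1⊕0⊕0⊕0⊕0⊕1 = 0
Syndrome (s16...s1) = 00000 → position 0 (no error).

0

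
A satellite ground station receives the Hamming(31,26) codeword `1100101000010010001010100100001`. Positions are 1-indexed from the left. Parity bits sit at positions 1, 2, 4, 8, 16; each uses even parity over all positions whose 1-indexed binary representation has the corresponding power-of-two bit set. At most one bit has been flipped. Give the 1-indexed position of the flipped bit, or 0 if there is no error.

22

s1: b1⊕b3⊕b5⊕b7⊕b9⊕b11⊕b13⊕b15⊕b17⊕b19⊕b21⊕b23⊕b25⊕b27⊕b29⊕b31 = 1⊕0⊕1⊕1⊕0⊕0⊕0⊕1⊕0⊕1⊕1⊕1⊕0⊕0⊕0⊕1 = 0
s2: b2⊕b3⊕b6⊕b7⊕b10⊕b11⊕b14⊕b15⊕b18⊕b19⊕b22⊕b23⊕b26⊕b27⊕b30⊕b31 = 1⊕0⊕0⊕1⊕0⊕0⊕0⊕1⊕0⊕1⊕0⊕1⊕1⊕0⊕0⊕1 = 1
s4: b4⊕b5⊕b6⊕b7⊕b12⊕b13⊕b14⊕b15⊕b20⊕b21⊕b22⊕b23⊕b28⊕b29⊕b30⊕b31 = 0⊕1⊕0⊕1⊕1⊕0⊕0⊕1⊕0⊕1⊕0⊕1⊕0⊕0⊕0⊕1 = 1
s8: b8⊕b9⊕b10⊕b11⊕b12⊕b13⊕b14⊕b15⊕b24⊕b25⊕b26⊕b27⊕b28⊕b29⊕b30⊕b31 = 0⊕0⊕0⊕0⊕1⊕0⊕0⊕1⊕0⊕0⊕1⊕0⊕0⊕0⊕0⊕1 = 0
s16: b16⊕b17⊕b18⊕b19⊕b20⊕b21⊕b22⊕b23⊕b24⊕b25⊕b26⊕b27⊕b28⊕b29⊕b30⊕b31 = 0⊕0⊕0⊕1⊕0⊕1⊕0⊕1⊕0⊕0⊕1⊕0⊕0⊕0⊕0⊕1 = 1
Syndrome (s16...s1) = 10110 → position 22.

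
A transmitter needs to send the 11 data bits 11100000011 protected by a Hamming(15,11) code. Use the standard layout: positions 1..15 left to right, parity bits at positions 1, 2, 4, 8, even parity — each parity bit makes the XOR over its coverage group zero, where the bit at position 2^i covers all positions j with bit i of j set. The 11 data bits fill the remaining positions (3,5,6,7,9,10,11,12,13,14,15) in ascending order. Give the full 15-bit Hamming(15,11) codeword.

Place data bits at non-power-of-two positions: b3=1, b5=1, b6=1, b7=0, b9=0, b10=0, b11=0, b12=0, b13=0, b14=1, b15=1.
p1 = XOR of data positions {3,5,7,9,11,13,15} = 1⊕1⊕0⊕0⊕0⊕0⊕1 = 1
p2 = XOR of data positions {3,6,7,10,11,14,15} = 1⊕1⊕0⊕0⊕0⊕1⊕1 = 0
p4 = XOR of data positions {5,6,7,12,13,14,15} = 1⊕1⊕0⊕0⊕0⊕1⊕1 = 0
p8 = XOR of data positions {9,10,11,12,13,14,15} = 0⊕0⊕0⊕0⊕0⊕1⊕1 = 0
Codeword b1..b15 = 101011000000011

101011000000011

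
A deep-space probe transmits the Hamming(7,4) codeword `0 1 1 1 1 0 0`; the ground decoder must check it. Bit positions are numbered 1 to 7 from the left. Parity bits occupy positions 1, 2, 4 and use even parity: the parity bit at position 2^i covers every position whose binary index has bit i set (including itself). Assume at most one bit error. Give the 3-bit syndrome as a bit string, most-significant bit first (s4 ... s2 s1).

s1: b1⊕b3⊕b5⊕b7 = 0⊕1⊕1⊕0 = 0
s2: b2⊕b3⊕b6⊕b7 = 1⊕1⊕0⊕0 = 0
s4: b4⊕b5⊕b6⊕b7 = 1⊕1⊕0⊕0 = 0
Syndrome (s4...s1) = 000 → position 0 (no error).

000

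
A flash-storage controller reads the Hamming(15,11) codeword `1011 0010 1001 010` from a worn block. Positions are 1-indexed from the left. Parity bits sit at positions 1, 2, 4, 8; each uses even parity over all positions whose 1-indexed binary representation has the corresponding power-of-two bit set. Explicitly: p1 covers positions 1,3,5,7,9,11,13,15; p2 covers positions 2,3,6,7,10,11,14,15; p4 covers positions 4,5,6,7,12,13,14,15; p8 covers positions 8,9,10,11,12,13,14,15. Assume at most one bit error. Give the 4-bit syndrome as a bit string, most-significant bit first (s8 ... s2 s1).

1010

s1: b1⊕b3⊕b5⊕b7⊕b9⊕b11⊕b13⊕b15 = 1⊕1⊕0⊕1⊕1⊕0⊕0⊕0 = 0
s2: b2⊕b3⊕b6⊕b7⊕b10⊕b11⊕b14⊕b15 = 0⊕1⊕0⊕1⊕0⊕0⊕1⊕0 = 1
s4: b4⊕b5⊕b6⊕b7⊕b12⊕b13⊕b14⊕b15 = 1⊕0⊕0⊕1⊕1⊕0⊕1⊕0 = 0
s8: b8⊕b9⊕b10⊕b11⊕b12⊕b13⊕b14⊕b15 = 0⊕1⊕0⊕0⊕1⊕0⊕1⊕0 = 1
Syndrome (s8...s1) = 1010 → position 10.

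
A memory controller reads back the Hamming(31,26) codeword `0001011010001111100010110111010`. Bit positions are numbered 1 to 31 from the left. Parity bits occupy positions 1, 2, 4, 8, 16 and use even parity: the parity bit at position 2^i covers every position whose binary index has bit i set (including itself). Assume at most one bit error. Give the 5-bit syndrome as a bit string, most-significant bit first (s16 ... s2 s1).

11000

s1: b1⊕b3⊕b5⊕b7⊕b9⊕b11⊕b13⊕b15⊕b17⊕b19⊕b21⊕b23⊕b25⊕b27⊕b29⊕b31 = 0⊕0⊕0⊕1⊕1⊕0⊕1⊕1⊕1⊕0⊕1⊕1⊕0⊕1⊕0⊕0 = 0
s2: b2⊕b3⊕b6⊕b7⊕b10⊕b11⊕b14⊕b15⊕b18⊕b19⊕b22⊕b23⊕b26⊕b27⊕b30⊕b31 = 0⊕0⊕1⊕1⊕0⊕0⊕1⊕1⊕0⊕0⊕0⊕1⊕1⊕1⊕1⊕0 = 0
s4: b4⊕b5⊕b6⊕b7⊕b12⊕b13⊕b14⊕b15⊕b20⊕b21⊕b22⊕b23⊕b28⊕b29⊕b30⊕b31 = 1⊕0⊕1⊕1⊕0⊕1⊕1⊕1⊕0⊕1⊕0⊕1⊕1⊕0⊕1⊕0 = 0
s8: b8⊕b9⊕b10⊕b11⊕b12⊕b13⊕b14⊕b15⊕b24⊕b25⊕b26⊕b27⊕b28⊕b29⊕b30⊕b31 = 0⊕1⊕0⊕0⊕0⊕1⊕1⊕1⊕1⊕0⊕1⊕1⊕1⊕0⊕1⊕0 = 1
s16: b16⊕b17⊕b18⊕b19⊕b20⊕b21⊕b22⊕b23⊕b24⊕b25⊕b26⊕b27⊕b28⊕b29⊕b30⊕b31 = 1⊕1⊕0⊕0⊕0⊕1⊕0⊕1⊕1⊕0⊕1⊕1⊕1⊕0⊕1⊕0 = 1
Syndrome (s16...s1) = 11000 → position 24.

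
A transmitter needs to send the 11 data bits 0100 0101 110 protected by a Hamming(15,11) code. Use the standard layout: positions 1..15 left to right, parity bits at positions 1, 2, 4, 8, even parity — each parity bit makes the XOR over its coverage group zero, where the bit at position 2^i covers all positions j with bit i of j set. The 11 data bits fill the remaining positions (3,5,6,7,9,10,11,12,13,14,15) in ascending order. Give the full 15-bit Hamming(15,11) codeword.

Place data bits at non-power-of-two positions: b3=0, b5=1, b6=0, b7=0, b9=0, b10=1, b11=0, b12=1, b13=1, b14=1, b15=0.
p1 = XOR of data positions {3,5,7,9,11,13,15} = 0⊕1⊕0⊕0⊕0⊕1⊕0 = 0
p2 = XOR of data positions {3,6,7,10,11,14,15} = 0⊕0⊕0⊕1⊕0⊕1⊕0 = 0
p4 = XOR of data positions {5,6,7,12,13,14,15} = 1⊕0⊕0⊕1⊕1⊕1⊕0 = 0
p8 = XOR of data positions {9,10,11,12,13,14,15} = 0⊕1⊕0⊕1⊕1⊕1⊕0 = 0
Codeword b1..b15 = 000010000101110

000010000101110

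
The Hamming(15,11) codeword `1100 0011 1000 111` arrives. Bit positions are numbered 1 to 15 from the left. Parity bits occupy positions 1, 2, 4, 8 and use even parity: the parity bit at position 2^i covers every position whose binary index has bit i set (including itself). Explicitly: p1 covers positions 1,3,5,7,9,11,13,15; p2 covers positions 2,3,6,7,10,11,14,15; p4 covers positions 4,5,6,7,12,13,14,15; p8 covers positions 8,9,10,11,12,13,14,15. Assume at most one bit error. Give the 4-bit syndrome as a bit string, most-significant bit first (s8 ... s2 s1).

s1: b1⊕b3⊕b5⊕b7⊕b9⊕b11⊕b13⊕b15 = 1⊕0⊕0⊕1⊕1⊕0⊕1⊕1 = 1
s2: b2⊕b3⊕b6⊕b7⊕b10⊕b11⊕b14⊕b15 = 1⊕0⊕0⊕1⊕0⊕0⊕1⊕1 = 0
s4: b4⊕b5⊕b6⊕b7⊕b12⊕b13⊕b14⊕b15 = 0⊕0⊕0⊕1⊕0⊕1⊕1⊕1 = 0
s8: b8⊕b9⊕b10⊕b11⊕b12⊕b13⊕b14⊕b15 = 1⊕1⊕0⊕0⊕0⊕1⊕1⊕1 = 1
Syndrome (s8...s1) = 1001 → position 9.

1001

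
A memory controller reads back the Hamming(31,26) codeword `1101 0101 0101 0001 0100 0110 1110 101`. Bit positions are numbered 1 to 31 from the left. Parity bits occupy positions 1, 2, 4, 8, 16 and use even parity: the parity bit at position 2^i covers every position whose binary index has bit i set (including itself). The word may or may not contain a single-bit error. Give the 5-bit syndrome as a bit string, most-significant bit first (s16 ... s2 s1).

s1: b1⊕b3⊕b5⊕b7⊕b9⊕b11⊕b13⊕b15⊕b17⊕b19⊕b21⊕b23⊕b25⊕b27⊕b29⊕b31 = 1⊕0⊕0⊕0⊕0⊕0⊕0⊕0⊕0⊕0⊕0⊕1⊕1⊕1⊕1⊕1 = 0
s2: b2⊕b3⊕b6⊕b7⊕b10⊕b11⊕b14⊕b15⊕b18⊕b19⊕b22⊕b23⊕b26⊕b27⊕b30⊕b31 = 1⊕0⊕1⊕0⊕1⊕0⊕0⊕0⊕1⊕0⊕1⊕1⊕1⊕1⊕0⊕1 = 1
s4: b4⊕b5⊕b6⊕b7⊕b12⊕b13⊕b14⊕b15⊕b20⊕b21⊕b22⊕b23⊕b28⊕b29⊕b30⊕b31 = 1⊕0⊕1⊕0⊕1⊕0⊕0⊕0⊕0⊕0⊕1⊕1⊕0⊕1⊕0⊕1 = 1
s8: b8⊕b9⊕b10⊕b11⊕b12⊕b13⊕b14⊕b15⊕b24⊕b25⊕b26⊕b27⊕b28⊕b29⊕b30⊕b31 = 1⊕0⊕1⊕0⊕1⊕0⊕0⊕0⊕0⊕1⊕1⊕1⊕0⊕1⊕0⊕1 = 0
s16: b16⊕b17⊕b18⊕b19⊕b20⊕b21⊕b22⊕b23⊕b24⊕b25⊕b26⊕b27⊕b28⊕b29⊕b30⊕b31 = 1⊕0⊕1⊕0⊕0⊕0⊕1⊕1⊕0⊕1⊕1⊕1⊕0⊕1⊕0⊕1 = 1
Syndrome (s16...s1) = 10110 → position 22.

10110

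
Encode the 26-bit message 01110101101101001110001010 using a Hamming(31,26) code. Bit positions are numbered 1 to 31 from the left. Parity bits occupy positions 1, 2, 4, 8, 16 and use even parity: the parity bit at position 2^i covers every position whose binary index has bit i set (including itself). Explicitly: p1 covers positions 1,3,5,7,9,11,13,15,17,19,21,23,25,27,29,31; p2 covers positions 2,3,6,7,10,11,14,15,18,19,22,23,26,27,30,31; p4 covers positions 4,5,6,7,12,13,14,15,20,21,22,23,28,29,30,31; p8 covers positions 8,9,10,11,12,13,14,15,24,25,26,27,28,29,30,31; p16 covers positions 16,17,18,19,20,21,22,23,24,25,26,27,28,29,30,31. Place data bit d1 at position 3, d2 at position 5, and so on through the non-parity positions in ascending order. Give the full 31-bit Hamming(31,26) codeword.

Place data bits at non-power-of-two positions: b3=0, b5=1, b6=1, b7=1, b9=0, b10=1, b11=0, b12=1, b13=1, b14=0, b15=1, b17=1, b18=0, b19=1, b20=0, b21=0, b22=1, b23=1, b24=1, b25=0, b26=0, b27=0, b28=1, b29=0, b30=1, b31=0.
p1 = XOR of data positions {3,5,7,9,11,13,15,17,19,21,23,25,27,29,31} = 0⊕1⊕1⊕0⊕0⊕1⊕1⊕1⊕1⊕0⊕1⊕0⊕0⊕0⊕0 = 1
p2 = XOR of data positions {3,6,7,10,11,14,15,18,19,22,23,26,27,30,31} = 0⊕1⊕1⊕1⊕0⊕0⊕1⊕0⊕1⊕1⊕1⊕0⊕0⊕1⊕0 = 0
p4 = XOR of data positions {5,6,7,12,13,14,15,20,21,22,23,28,29,30,31} = 1⊕1⊕1⊕1⊕1⊕0⊕1⊕0⊕0⊕1⊕1⊕1⊕0⊕1⊕0 = 0
p8 = XOR of data positions {9,10,11,12,13,14,15,24,25,26,27,28,29,30,31} = 0⊕1⊕0⊕1⊕1⊕0⊕1⊕1⊕0⊕0⊕0⊕1⊕0⊕1⊕0 = 1
p16 = XOR of data positions {17,18,19,20,21,22,23,24,25,26,27,28,29,30,31} = 1⊕0⊕1⊕0⊕0⊕1⊕1⊕1⊕0⊕0⊕0⊕1⊕0⊕1⊕0 = 1
Codeword b1..b31 = 1000111101011011101001110001010

1000111101011011101001110001010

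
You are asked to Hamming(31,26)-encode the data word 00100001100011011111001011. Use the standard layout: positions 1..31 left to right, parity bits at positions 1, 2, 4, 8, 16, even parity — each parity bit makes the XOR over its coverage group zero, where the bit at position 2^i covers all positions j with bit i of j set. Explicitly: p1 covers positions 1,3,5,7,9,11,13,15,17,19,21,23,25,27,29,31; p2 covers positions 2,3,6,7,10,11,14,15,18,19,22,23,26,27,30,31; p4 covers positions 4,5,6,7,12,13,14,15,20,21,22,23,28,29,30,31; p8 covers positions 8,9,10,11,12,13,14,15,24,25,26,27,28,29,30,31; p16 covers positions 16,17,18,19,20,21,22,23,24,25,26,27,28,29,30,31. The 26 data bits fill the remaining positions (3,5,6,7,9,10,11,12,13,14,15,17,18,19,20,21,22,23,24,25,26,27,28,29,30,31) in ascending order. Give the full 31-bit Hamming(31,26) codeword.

0101010100011000011011111001011

Place data bits at non-power-of-two positions: b3=0, b5=0, b6=1, b7=0, b9=0, b10=0, b11=0, b12=1, b13=1, b14=0, b15=0, b17=0, b18=1, b19=1, b20=0, b21=1, b22=1, b23=1, b24=1, b25=1, b26=0, b27=0, b28=1, b29=0, b30=1, b31=1.
p1 = XOR of data positions {3,5,7,9,11,13,15,17,19,21,23,25,27,29,31} = 0⊕0⊕0⊕0⊕0⊕1⊕0⊕0⊕1⊕1⊕1⊕1⊕0⊕0⊕1 = 0
p2 = XOR of data positions {3,6,7,10,11,14,15,18,19,22,23,26,27,30,31} = 0⊕1⊕0⊕0⊕0⊕0⊕0⊕1⊕1⊕1⊕1⊕0⊕0⊕1⊕1 = 1
p4 = XOR of data positions {5,6,7,12,13,14,15,20,21,22,23,28,29,30,31} = 0⊕1⊕0⊕1⊕1⊕0⊕0⊕0⊕1⊕1⊕1⊕1⊕0⊕1⊕1 = 1
p8 = XOR of data positions {9,10,11,12,13,14,15,24,25,26,27,28,29,30,31} = 0⊕0⊕0⊕1⊕1⊕0⊕0⊕1⊕1⊕0⊕0⊕1⊕0⊕1⊕1 = 1
p16 = XOR of data positions {17,18,19,20,21,22,23,24,25,26,27,28,29,30,31} = 0⊕1⊕1⊕0⊕1⊕1⊕1⊕1⊕1⊕0⊕0⊕1⊕0⊕1⊕1 = 0
Codeword b1..b31 = 0101010100011000011011111001011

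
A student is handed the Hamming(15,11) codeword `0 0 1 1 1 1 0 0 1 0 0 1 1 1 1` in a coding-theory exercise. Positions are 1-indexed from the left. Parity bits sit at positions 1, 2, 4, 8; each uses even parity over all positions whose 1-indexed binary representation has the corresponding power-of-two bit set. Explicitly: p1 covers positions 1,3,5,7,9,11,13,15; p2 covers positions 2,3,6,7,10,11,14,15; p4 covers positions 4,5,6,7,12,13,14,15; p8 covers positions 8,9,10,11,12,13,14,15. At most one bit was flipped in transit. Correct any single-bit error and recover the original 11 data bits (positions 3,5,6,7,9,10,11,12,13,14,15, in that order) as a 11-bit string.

s1: b1⊕b3⊕b5⊕b7⊕b9⊕b11⊕b13⊕b15 = 0⊕1⊕1⊕0⊕1⊕0⊕1⊕1 = 1
s2: b2⊕b3⊕b6⊕b7⊕b10⊕b11⊕b14⊕b15 = 0⊕1⊕1⊕0⊕0⊕0⊕1⊕1 = 0
s4: b4⊕b5⊕b6⊕b7⊕b12⊕b13⊕b14⊕b15 = 1⊕1⊕1⊕0⊕1⊕1⊕1⊕1 = 1
s8: b8⊕b9⊕b10⊕b11⊕b12⊕b13⊕b14⊕b15 = 0⊕1⊕0⊕0⊕1⊕1⊕1⊕1 = 1
Syndrome (s8...s1) = 1101 → position 13.
Flip bit 13: corrected codeword = 001111001001011
Data bits at positions 3,5,6,7,9,10,11,12,13,14,15: 11101001011

11101001011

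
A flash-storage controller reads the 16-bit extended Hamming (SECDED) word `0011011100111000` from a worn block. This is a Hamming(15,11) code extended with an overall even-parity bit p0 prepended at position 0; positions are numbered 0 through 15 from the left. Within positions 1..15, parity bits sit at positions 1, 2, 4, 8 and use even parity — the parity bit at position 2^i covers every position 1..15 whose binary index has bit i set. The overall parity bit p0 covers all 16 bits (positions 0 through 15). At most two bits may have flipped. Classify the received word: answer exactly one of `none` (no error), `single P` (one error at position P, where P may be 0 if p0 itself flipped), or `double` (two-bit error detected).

double

s1: b1⊕b3⊕b5⊕b7⊕b9⊕b11⊕b13⊕b15 = 0⊕1⊕1⊕1⊕0⊕1⊕0⊕0 = 0
s2: b2⊕b3⊕b6⊕b7⊕b10⊕b11⊕b14⊕b15 = 1⊕1⊕1⊕1⊕1⊕1⊕0⊕0 = 0
s4: b4⊕b5⊕b6⊕b7⊕b12⊕b13⊕b14⊕b15 = 0⊕1⊕1⊕1⊕1⊕0⊕0⊕0 = 0
s8: b8⊕b9⊕b10⊕b11⊕b12⊕b13⊕b14⊕b15 = 0⊕0⊕1⊕1⊕1⊕0⊕0⊕0 = 1
Syndrome (s8...s1) = 1000 → position 8.
Overall parity (XOR of all 16 bits, including p0): 0⊕0⊕1⊕1⊕0⊕1⊕1⊕1⊕0⊕0⊕1⊕1⊕1⊕0⊕0⊕0 = 0
Overall=0, syndrome position=8 → double-bit error detected (uncorrectable).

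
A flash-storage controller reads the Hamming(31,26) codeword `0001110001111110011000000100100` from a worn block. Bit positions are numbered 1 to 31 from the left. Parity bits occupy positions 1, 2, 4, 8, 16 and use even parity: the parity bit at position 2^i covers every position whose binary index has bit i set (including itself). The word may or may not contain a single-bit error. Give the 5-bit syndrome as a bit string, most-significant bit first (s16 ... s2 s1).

00000

s1: b1⊕b3⊕b5⊕b7⊕b9⊕b11⊕b13⊕b15⊕b17⊕b19⊕b21⊕b23⊕b25⊕b27⊕b29⊕b31 = 0⊕0⊕1⊕0⊕0⊕1⊕1⊕1⊕0⊕1⊕0⊕0⊕0⊕0⊕1⊕0 = 0
s2: b2⊕b3⊕b6⊕b7⊕b10⊕b11⊕b14⊕b15⊕b18⊕b19⊕b22⊕b23⊕b26⊕b27⊕b30⊕b31 = 0⊕0⊕1⊕0⊕1⊕1⊕1⊕1⊕1⊕1⊕0⊕0⊕1⊕0⊕0⊕0 = 0
s4: b4⊕b5⊕b6⊕b7⊕b12⊕b13⊕b14⊕b15⊕b20⊕b21⊕b22⊕b23⊕b28⊕b29⊕b30⊕b31 = 1⊕1⊕1⊕0⊕1⊕1⊕1⊕1⊕0⊕0⊕0⊕0⊕0⊕1⊕0⊕0 = 0
s8: b8⊕b9⊕b10⊕b11⊕b12⊕b13⊕b14⊕b15⊕b24⊕b25⊕b26⊕b27⊕b28⊕b29⊕b30⊕b31 = 0⊕0⊕1⊕1⊕1⊕1⊕1⊕1⊕0⊕0⊕1⊕0⊕0⊕1⊕0⊕0 = 0
s16: b16⊕b17⊕b18⊕b19⊕b20⊕b21⊕b22⊕b23⊕b24⊕b25⊕b26⊕b27⊕b28⊕b29⊕b30⊕b31 = 0⊕0⊕1⊕1⊕0⊕0⊕0⊕0⊕0⊕0⊕1⊕0⊕0⊕1⊕0⊕0 = 0
Syndrome (s16...s1) = 00000 → position 0 (no error).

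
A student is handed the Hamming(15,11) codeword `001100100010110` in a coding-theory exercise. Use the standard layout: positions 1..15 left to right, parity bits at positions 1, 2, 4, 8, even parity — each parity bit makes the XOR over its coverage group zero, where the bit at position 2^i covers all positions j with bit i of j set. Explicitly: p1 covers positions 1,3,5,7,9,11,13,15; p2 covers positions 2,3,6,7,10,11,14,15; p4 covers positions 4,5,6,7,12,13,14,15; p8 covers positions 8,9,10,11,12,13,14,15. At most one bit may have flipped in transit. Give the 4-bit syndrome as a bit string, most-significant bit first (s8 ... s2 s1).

s1: b1⊕b3⊕b5⊕b7⊕b9⊕b11⊕b13⊕b15 = 0⊕1⊕0⊕1⊕0⊕1⊕1⊕0 = 0
s2: b2⊕b3⊕b6⊕b7⊕b10⊕b11⊕b14⊕b15 = 0⊕1⊕0⊕1⊕0⊕1⊕1⊕0 = 0
s4: b4⊕b5⊕b6⊕b7⊕b12⊕b13⊕b14⊕b15 = 1⊕0⊕0⊕1⊕0⊕1⊕1⊕0 = 0
s8: b8⊕b9⊕b10⊕b11⊕b12⊕b13⊕b14⊕b15 = 0⊕0⊕0⊕1⊕0⊕1⊕1⊕0 = 1
Syndrome (s8...s1) = 1000 → position 8.

1000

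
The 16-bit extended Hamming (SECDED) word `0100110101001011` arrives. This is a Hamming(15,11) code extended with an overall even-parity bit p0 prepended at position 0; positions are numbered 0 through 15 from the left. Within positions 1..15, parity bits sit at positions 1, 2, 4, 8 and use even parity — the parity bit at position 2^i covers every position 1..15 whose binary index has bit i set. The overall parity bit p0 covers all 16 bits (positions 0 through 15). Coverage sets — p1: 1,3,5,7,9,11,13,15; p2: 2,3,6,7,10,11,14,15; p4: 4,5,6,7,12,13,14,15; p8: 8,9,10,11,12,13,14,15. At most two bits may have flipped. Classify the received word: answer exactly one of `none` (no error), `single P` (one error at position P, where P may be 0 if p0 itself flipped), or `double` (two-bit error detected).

s1: b1⊕b3⊕b5⊕b7⊕b9⊕b11⊕b13⊕b15 = 1⊕0⊕1⊕1⊕1⊕0⊕0⊕1 = 1
s2: b2⊕b3⊕b6⊕b7⊕b10⊕b11⊕b14⊕b15 = 0⊕0⊕0⊕1⊕0⊕0⊕1⊕1 = 1
s4: b4⊕b5⊕b6⊕b7⊕b12⊕b13⊕b14⊕b15 = 1⊕1⊕0⊕1⊕1⊕0⊕1⊕1 = 0
s8: b8⊕b9⊕b10⊕b11⊕b12⊕b13⊕b14⊕b15 = 0⊕1⊕0⊕0⊕1⊕0⊕1⊕1 = 0
Syndrome (s8...s1) = 0011 → position 3.
Overall parity (XOR of all 16 bits, including p0): 0⊕1⊕0⊕0⊕1⊕1⊕0⊕1⊕0⊕1⊕0⊕0⊕1⊕0⊕1⊕1 = 0
Overall=0, syndrome position=3 → double-bit error detected (uncorrectable).

double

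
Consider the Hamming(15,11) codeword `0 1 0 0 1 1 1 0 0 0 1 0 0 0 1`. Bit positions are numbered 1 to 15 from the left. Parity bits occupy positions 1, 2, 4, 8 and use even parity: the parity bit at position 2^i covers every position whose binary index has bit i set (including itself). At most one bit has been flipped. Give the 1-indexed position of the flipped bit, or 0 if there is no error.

2

s1: b1⊕b3⊕b5⊕b7⊕b9⊕b11⊕b13⊕b15 = 0⊕0⊕1⊕1⊕0⊕1⊕0⊕1 = 0
s2: b2⊕b3⊕b6⊕b7⊕b10⊕b11⊕b14⊕b15 = 1⊕0⊕1⊕1⊕0⊕1⊕0⊕1 = 1
s4: b4⊕b5⊕b6⊕b7⊕b12⊕b13⊕b14⊕b15 = 0⊕1⊕1⊕1⊕0⊕0⊕0⊕1 = 0
s8: b8⊕b9⊕b10⊕b11⊕b12⊕b13⊕b14⊕b15 = 0⊕0⊕0⊕1⊕0⊕0⊕0⊕1 = 0
Syndrome (s8...s1) = 0010 → position 2.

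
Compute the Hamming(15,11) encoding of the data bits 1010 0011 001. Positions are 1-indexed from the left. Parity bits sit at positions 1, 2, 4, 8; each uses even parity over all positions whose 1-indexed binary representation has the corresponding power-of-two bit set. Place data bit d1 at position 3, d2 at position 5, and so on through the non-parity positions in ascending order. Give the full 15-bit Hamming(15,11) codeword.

Place data bits at non-power-of-two positions: b3=1, b5=0, b6=1, b7=0, b9=0, b10=0, b11=1, b12=1, b13=0, b14=0, b15=1.
p1 = XOR of data positions {3,5,7,9,11,13,15} = 1⊕0⊕0⊕0⊕1⊕0⊕1 = 1
p2 = XOR of data positions {3,6,7,10,11,14,15} = 1⊕1⊕0⊕0⊕1⊕0⊕1 = 0
p4 = XOR of data positions {5,6,7,12,13,14,15} = 0⊕1⊕0⊕1⊕0⊕0⊕1 = 1
p8 = XOR of data positions {9,10,11,12,13,14,15} = 0⊕0⊕1⊕1⊕0⊕0⊕1 = 1
Codeword b1..b15 = 101101010011001

101101010011001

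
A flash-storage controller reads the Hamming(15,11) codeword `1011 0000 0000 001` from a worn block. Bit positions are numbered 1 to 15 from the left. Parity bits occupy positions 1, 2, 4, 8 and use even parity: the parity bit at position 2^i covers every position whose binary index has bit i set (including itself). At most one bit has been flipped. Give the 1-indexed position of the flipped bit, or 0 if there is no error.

9

s1: b1⊕b3⊕b5⊕b7⊕b9⊕b11⊕b13⊕b15 = 1⊕1⊕0⊕0⊕0⊕0⊕0⊕1 = 1
s2: b2⊕b3⊕b6⊕b7⊕b10⊕b11⊕b14⊕b15 = 0⊕1⊕0⊕0⊕0⊕0⊕0⊕1 = 0
s4: b4⊕b5⊕b6⊕b7⊕b12⊕b13⊕b14⊕b15 = 1⊕0⊕0⊕0⊕0⊕0⊕0⊕1 = 0
s8: b8⊕b9⊕b10⊕b11⊕b12⊕b13⊕b14⊕b15 = 0⊕0⊕0⊕0⊕0⊕0⊕0⊕1 = 1
Syndrome (s8...s1) = 1001 → position 9.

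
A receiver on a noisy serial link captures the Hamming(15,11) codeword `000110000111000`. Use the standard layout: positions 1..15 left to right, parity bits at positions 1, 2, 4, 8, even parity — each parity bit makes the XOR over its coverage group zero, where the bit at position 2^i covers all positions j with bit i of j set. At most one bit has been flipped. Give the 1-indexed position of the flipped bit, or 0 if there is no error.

s1: b1⊕b3⊕b5⊕b7⊕b9⊕b11⊕b13⊕b15 = 0⊕0⊕1⊕0⊕0⊕1⊕0⊕0 = 0
s2: b2⊕b3⊕b6⊕b7⊕b10⊕b11⊕b14⊕b15 = 0⊕0⊕0⊕0⊕1⊕1⊕0⊕0 = 0
s4: b4⊕b5⊕b6⊕b7⊕b12⊕b13⊕b14⊕b15 = 1⊕1⊕0⊕0⊕1⊕0⊕0⊕0 = 1
s8: b8⊕b9⊕b10⊕b11⊕b12⊕b13⊕b14⊕b15 = 0⊕0⊕1⊕1⊕1⊕0⊕0⊕0 = 1
Syndrome (s8...s1) = 1100 → position 12.

12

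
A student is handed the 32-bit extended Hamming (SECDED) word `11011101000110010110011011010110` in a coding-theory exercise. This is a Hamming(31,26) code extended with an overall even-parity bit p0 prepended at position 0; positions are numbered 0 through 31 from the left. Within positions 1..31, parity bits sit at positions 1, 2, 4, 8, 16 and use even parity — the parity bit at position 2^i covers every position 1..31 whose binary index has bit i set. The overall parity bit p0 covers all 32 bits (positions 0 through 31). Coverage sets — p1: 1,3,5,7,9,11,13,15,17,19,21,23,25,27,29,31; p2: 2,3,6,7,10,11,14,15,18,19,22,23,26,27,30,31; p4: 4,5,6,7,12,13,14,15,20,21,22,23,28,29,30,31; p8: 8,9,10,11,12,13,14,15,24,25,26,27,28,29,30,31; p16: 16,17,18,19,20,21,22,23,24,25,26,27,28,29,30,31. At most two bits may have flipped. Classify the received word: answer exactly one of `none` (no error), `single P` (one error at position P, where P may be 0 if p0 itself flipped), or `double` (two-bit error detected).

s1: b1⊕b3⊕b5⊕b7⊕b9⊕b11⊕b13⊕b15⊕b17⊕b19⊕b21⊕b23⊕b25⊕b27⊕b29⊕b31 = 1⊕1⊕1⊕1⊕0⊕1⊕0⊕1⊕1⊕0⊕1⊕0⊕1⊕1⊕1⊕0 = 1
s2: b2⊕b3⊕b6⊕b7⊕b10⊕b11⊕b14⊕b15⊕b18⊕b19⊕b22⊕b23⊕b26⊕b27⊕b30⊕b31 = 0⊕1⊕0⊕1⊕0⊕1⊕0⊕1⊕1⊕0⊕1⊕0⊕0⊕1⊕1⊕0 = 0
s4: b4⊕b5⊕b6⊕b7⊕b12⊕b13⊕b14⊕b15⊕b20⊕b21⊕b22⊕b23⊕b28⊕b29⊕b30⊕b31 = 1⊕1⊕0⊕1⊕1⊕0⊕0⊕1⊕0⊕1⊕1⊕0⊕0⊕1⊕1⊕0 = 1
s8: b8⊕b9⊕b10⊕b11⊕b12⊕b13⊕b14⊕b15⊕b24⊕b25⊕b26⊕b27⊕b28⊕b29⊕b30⊕b31 = 0⊕0⊕0⊕1⊕1⊕0⊕0⊕1⊕1⊕1⊕0⊕1⊕0⊕1⊕1⊕0 = 0
s16: b16⊕b17⊕b18⊕b19⊕b20⊕b21⊕b22⊕b23⊕b24⊕b25⊕b26⊕b27⊕b28⊕b29⊕b30⊕b31 = 0⊕1⊕1⊕0⊕0⊕1⊕1⊕0⊕1⊕1⊕0⊕1⊕0⊕1⊕1⊕0 = 1
Syndrome (s16...s1) = 10101 → position 21.
Overall parity (XOR of all 32 bits, including p0): 1⊕1⊕0⊕1⊕1⊕1⊕0⊕1⊕0⊕0⊕0⊕1⊕1⊕0⊕0⊕1⊕0⊕1⊕1⊕0⊕0⊕1⊕1⊕0⊕1⊕1⊕0⊕1⊕0⊕1⊕1⊕0 = 0
Overall=0, syndrome position=21 → double-bit error detected (uncorrectable).

double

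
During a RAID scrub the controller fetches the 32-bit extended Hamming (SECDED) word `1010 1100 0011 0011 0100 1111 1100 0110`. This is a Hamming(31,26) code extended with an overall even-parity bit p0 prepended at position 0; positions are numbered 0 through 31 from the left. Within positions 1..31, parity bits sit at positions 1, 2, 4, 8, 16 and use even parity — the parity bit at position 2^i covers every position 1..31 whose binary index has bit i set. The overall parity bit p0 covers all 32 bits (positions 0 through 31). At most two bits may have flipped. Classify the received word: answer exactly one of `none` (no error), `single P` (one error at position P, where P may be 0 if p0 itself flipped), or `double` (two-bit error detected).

single 16

s1: b1⊕b3⊕b5⊕b7⊕b9⊕b11⊕b13⊕b15⊕b17⊕b19⊕b21⊕b23⊕b25⊕b27⊕b29⊕b31 = 0⊕0⊕1⊕0⊕0⊕1⊕0⊕1⊕1⊕0⊕1⊕1⊕1⊕0⊕1⊕0 = 0
s2: b2⊕b3⊕b6⊕b7⊕b10⊕b11⊕b14⊕b15⊕b18⊕b19⊕b22⊕b23⊕b26⊕b27⊕b30⊕b31 = 1⊕0⊕0⊕0⊕1⊕1⊕1⊕1⊕0⊕0⊕1⊕1⊕0⊕0⊕1⊕0 = 0
s4: b4⊕b5⊕b6⊕b7⊕b12⊕b13⊕b14⊕b15⊕b20⊕b21⊕b22⊕b23⊕b28⊕b29⊕b30⊕b31 = 1⊕1⊕0⊕0⊕0⊕0⊕1⊕1⊕1⊕1⊕1⊕1⊕0⊕1⊕1⊕0 = 0
s8: b8⊕b9⊕b10⊕b11⊕b12⊕b13⊕b14⊕b15⊕b24⊕b25⊕b26⊕b27⊕b28⊕b29⊕b30⊕b31 = 0⊕0⊕1⊕1⊕0⊕0⊕1⊕1⊕1⊕1⊕0⊕0⊕0⊕1⊕1⊕0 = 0
s16: b16⊕b17⊕b18⊕b19⊕b20⊕b21⊕b22⊕b23⊕b24⊕b25⊕b26⊕b27⊕b28⊕b29⊕b30⊕b31 = 0⊕1⊕0⊕0⊕1⊕1⊕1⊕1⊕1⊕1⊕0⊕0⊕0⊕1⊕1⊕0 = 1
Syndrome (s16...s1) = 10000 → position 16.
Overall parity (XOR of all 32 bits, including p0): 1⊕0⊕1⊕0⊕1⊕1⊕0⊕0⊕0⊕0⊕1⊕1⊕0⊕0⊕1⊕1⊕0⊕1⊕0⊕0⊕1⊕1⊕1⊕1⊕1⊕1⊕0⊕0⊕0⊕1⊕1⊕0 = 1
Overall=1, syndrome position=16 → single-bit error at position 16.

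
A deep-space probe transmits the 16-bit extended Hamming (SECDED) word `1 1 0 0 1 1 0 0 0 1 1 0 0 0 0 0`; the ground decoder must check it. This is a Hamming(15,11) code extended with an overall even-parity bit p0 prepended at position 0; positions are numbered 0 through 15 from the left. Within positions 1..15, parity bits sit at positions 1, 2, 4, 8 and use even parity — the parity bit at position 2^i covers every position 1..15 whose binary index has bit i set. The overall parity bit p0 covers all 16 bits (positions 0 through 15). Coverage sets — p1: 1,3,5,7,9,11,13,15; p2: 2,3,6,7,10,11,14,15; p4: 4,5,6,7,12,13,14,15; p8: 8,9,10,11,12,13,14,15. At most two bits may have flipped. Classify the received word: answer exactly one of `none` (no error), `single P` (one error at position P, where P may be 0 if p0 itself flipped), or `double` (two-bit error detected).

double

s1: b1⊕b3⊕b5⊕b7⊕b9⊕b11⊕b13⊕b15 = 1⊕0⊕1⊕0⊕1⊕0⊕0⊕0 = 1
s2: b2⊕b3⊕b6⊕b7⊕b10⊕b11⊕b14⊕b15 = 0⊕0⊕0⊕0⊕1⊕0⊕0⊕0 = 1
s4: b4⊕b5⊕b6⊕b7⊕b12⊕b13⊕b14⊕b15 = 1⊕1⊕0⊕0⊕0⊕0⊕0⊕0 = 0
s8: b8⊕b9⊕b10⊕b11⊕b12⊕b13⊕b14⊕b15 = 0⊕1⊕1⊕0⊕0⊕0⊕0⊕0 = 0
Syndrome (s8...s1) = 0011 → position 3.
Overall parity (XOR of all 16 bits, including p0): 1⊕1⊕0⊕0⊕1⊕1⊕0⊕0⊕0⊕1⊕1⊕0⊕0⊕0⊕0⊕0 = 0
Overall=0, syndrome position=3 → double-bit error detected (uncorrectable).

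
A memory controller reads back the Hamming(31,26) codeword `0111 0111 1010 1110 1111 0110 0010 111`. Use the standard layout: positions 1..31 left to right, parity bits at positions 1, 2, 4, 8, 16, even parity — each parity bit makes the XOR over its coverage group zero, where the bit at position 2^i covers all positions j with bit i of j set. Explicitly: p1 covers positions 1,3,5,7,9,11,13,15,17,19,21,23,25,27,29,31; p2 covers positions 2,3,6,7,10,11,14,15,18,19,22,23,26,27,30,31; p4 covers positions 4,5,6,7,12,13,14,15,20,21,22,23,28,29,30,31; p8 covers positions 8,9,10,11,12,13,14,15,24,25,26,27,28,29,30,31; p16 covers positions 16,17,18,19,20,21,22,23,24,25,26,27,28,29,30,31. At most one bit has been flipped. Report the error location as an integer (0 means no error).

s1: b1⊕b3⊕b5⊕b7⊕b9⊕b11⊕b13⊕b15⊕b17⊕b19⊕b21⊕b23⊕b25⊕b27⊕b29⊕b31 = 0⊕1⊕0⊕1⊕1⊕1⊕1⊕1⊕1⊕1⊕0⊕1⊕0⊕1⊕1⊕1 = 0
s2: b2⊕b3⊕b6⊕b7⊕b10⊕b11⊕b14⊕b15⊕b18⊕b19⊕b22⊕b23⊕b26⊕b27⊕b30⊕b31 = 1⊕1⊕1⊕1⊕0⊕1⊕1⊕1⊕1⊕1⊕1⊕1⊕0⊕1⊕1⊕1 = 0
s4: b4⊕b5⊕b6⊕b7⊕b12⊕b13⊕b14⊕b15⊕b20⊕b21⊕b22⊕b23⊕b28⊕b29⊕b30⊕b31 = 1⊕0⊕1⊕1⊕0⊕1⊕1⊕1⊕1⊕0⊕1⊕1⊕0⊕1⊕1⊕1 = 0
s8: b8⊕b9⊕b10⊕b11⊕b12⊕b13⊕b14⊕b15⊕b24⊕b25⊕b26⊕b27⊕b28⊕b29⊕b30⊕b31 = 1⊕1⊕0⊕1⊕0⊕1⊕1⊕1⊕0⊕0⊕0⊕1⊕0⊕1⊕1⊕1 = 0
s16: b16⊕b17⊕b18⊕b19⊕b20⊕b21⊕b22⊕b23⊕b24⊕b25⊕b26⊕b27⊕b28⊕b29⊕b30⊕b31 = 0⊕1⊕1⊕1⊕1⊕0⊕1⊕1⊕0⊕0⊕0⊕1⊕0⊕1⊕1⊕1 = 0
Syndrome (s16...s1) = 00000 → position 0 (no error).

0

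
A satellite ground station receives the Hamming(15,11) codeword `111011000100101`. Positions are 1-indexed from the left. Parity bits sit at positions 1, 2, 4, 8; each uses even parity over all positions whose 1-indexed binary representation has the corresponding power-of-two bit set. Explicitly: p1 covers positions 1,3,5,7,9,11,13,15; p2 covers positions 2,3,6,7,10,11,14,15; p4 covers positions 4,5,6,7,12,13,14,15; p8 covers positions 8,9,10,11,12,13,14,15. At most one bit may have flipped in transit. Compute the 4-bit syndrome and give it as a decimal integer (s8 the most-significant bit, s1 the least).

11

s1: b1⊕b3⊕b5⊕b7⊕b9⊕b11⊕b13⊕b15 = 1⊕1⊕1⊕0⊕0⊕0⊕1⊕1 = 1
s2: b2⊕b3⊕b6⊕b7⊕b10⊕b11⊕b14⊕b15 = 1⊕1⊕1⊕0⊕1⊕0⊕0⊕1 = 1
s4: b4⊕b5⊕b6⊕b7⊕b12⊕b13⊕b14⊕b15 = 0⊕1⊕1⊕0⊕0⊕1⊕0⊕1 = 0
s8: b8⊕b9⊕b10⊕b11⊕b12⊕b13⊕b14⊕b15 = 0⊕0⊕1⊕0⊕0⊕1⊕0⊕1 = 1
Syndrome (s8...s1) = 1011 → position 11.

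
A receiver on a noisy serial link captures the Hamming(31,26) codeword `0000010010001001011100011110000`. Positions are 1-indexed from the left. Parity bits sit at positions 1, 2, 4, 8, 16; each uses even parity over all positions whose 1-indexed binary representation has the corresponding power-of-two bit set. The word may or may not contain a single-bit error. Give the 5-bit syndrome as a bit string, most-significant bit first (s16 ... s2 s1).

s1: b1⊕b3⊕b5⊕b7⊕b9⊕b11⊕b13⊕b15⊕b17⊕b19⊕b21⊕b23⊕b25⊕b27⊕b29⊕b31 = 0⊕0⊕0⊕0⊕1⊕0⊕1⊕0⊕0⊕1⊕0⊕0⊕1⊕1⊕0⊕0 = 1
s2: b2⊕b3⊕b6⊕b7⊕b10⊕b11⊕b14⊕b15⊕b18⊕b19⊕b22⊕b23⊕b26⊕b27⊕b30⊕b31 = 0⊕0⊕1⊕0⊕0⊕0⊕0⊕0⊕1⊕1⊕0⊕0⊕1⊕1⊕0⊕0 = 1
s4: b4⊕b5⊕b6⊕b7⊕b12⊕b13⊕b14⊕b15⊕b20⊕b21⊕b22⊕b23⊕b28⊕b29⊕b30⊕b31 = 0⊕0⊕1⊕0⊕0⊕1⊕0⊕0⊕1⊕0⊕0⊕0⊕0⊕0⊕0⊕0 = 1
s8: b8⊕b9⊕b10⊕b11⊕b12⊕b13⊕b14⊕b15⊕b24⊕b25⊕b26⊕b27⊕b28⊕b29⊕b30⊕b31 = 0⊕1⊕0⊕0⊕0⊕1⊕0⊕0⊕1⊕1⊕1⊕1⊕0⊕0⊕0⊕0 = 0
s16: b16⊕b17⊕b18⊕b19⊕b20⊕b21⊕b22⊕b23⊕b24⊕b25⊕b26⊕b27⊕b28⊕b29⊕b30⊕b31 = 1⊕0⊕1⊕1⊕1⊕0⊕0⊕0⊕1⊕1⊕1⊕1⊕0⊕0⊕0⊕0 = 0
Syndrome (s16...s1) = 00111 → position 7.

00111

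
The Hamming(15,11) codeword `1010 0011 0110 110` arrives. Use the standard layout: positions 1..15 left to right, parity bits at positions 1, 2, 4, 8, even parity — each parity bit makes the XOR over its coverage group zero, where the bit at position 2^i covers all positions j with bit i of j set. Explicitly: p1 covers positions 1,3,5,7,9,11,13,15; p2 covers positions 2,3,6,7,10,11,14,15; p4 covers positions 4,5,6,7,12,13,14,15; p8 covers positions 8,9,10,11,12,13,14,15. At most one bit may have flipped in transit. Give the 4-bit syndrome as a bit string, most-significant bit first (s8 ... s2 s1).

1111

s1: b1⊕b3⊕b5⊕b7⊕b9⊕b11⊕b13⊕b15 = 1⊕1⊕0⊕1⊕0⊕1⊕1⊕0 = 1
s2: b2⊕b3⊕b6⊕b7⊕b10⊕b11⊕b14⊕b15 = 0⊕1⊕0⊕1⊕1⊕1⊕1⊕0 = 1
s4: b4⊕b5⊕b6⊕b7⊕b12⊕b13⊕b14⊕b15 = 0⊕0⊕0⊕1⊕0⊕1⊕1⊕0 = 1
s8: b8⊕b9⊕b10⊕b11⊕b12⊕b13⊕b14⊕b15 = 1⊕0⊕1⊕1⊕0⊕1⊕1⊕0 = 1
Syndrome (s8...s1) = 1111 → position 15.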